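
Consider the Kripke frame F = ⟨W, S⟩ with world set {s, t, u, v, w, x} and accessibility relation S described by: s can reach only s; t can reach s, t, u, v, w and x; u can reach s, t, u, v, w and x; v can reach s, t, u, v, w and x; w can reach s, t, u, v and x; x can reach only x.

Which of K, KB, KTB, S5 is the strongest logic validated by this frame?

Symmetric (axiom B): no — t S s but not s S t.
Reflexive (axiom T): no — w is not related to itself.
Euclidean (axiom 5): no — t S s and t S u, but not s S u.
So F validates K; KB would additionally require S to be symmetric. The strongest is K.

K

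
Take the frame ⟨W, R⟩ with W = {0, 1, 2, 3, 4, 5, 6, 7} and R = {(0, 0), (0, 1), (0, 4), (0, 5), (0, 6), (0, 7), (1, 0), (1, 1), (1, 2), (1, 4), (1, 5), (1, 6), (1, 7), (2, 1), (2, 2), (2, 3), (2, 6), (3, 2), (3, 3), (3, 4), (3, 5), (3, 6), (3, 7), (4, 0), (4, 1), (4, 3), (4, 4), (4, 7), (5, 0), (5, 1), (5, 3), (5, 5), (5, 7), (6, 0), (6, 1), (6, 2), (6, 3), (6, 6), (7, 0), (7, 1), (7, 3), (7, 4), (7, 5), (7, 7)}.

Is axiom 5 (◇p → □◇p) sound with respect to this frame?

No

Axiom 5 corresponds to the accessibility relation being Euclidean.
Euclidean: no — 0 R 4 and 0 R 5, but not 4 R 5.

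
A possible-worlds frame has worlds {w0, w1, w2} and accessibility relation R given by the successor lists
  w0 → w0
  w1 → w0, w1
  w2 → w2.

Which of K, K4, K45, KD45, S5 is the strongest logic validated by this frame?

K4

Transitive (axiom 4): yes — every two-step R-path is closed by a direct edge.
Euclidean (axiom 5): no — w1 R w0 and w1 R w1, but not w0 R w1.
Serial (axiom D): yes — every world has a successor (e.g. w0 R w0).
Reflexive (axiom T): yes — every world is R-related to itself.
So F validates K, K4; K45 would additionally require R to be Euclidean. The strongest is K4.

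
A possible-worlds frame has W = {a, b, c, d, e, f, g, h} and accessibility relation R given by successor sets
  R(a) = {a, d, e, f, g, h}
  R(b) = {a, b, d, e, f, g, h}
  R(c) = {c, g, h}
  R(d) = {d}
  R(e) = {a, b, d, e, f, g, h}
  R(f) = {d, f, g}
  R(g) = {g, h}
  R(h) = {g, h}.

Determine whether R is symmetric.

Symmetric: no — a R d but not d R a.

No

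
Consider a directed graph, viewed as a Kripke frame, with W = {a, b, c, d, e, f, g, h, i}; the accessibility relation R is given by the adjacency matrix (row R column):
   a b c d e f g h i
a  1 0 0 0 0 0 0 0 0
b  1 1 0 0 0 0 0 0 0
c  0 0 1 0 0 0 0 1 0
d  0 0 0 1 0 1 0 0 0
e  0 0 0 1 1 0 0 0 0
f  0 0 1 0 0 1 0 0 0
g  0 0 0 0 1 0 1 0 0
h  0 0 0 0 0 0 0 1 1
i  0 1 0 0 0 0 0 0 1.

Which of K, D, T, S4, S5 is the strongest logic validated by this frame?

T

Serial (axiom D): yes — every world has a successor (e.g. a R a).
Reflexive (axiom T): yes — every world is R-related to itself.
Transitive (axiom 4): no — c R h and h R i, but not c R i.
Euclidean (axiom 5): no — b R a and b R b, but not a R b.
So F validates K, D, T; S4 would additionally require R to be transitive. The strongest is T.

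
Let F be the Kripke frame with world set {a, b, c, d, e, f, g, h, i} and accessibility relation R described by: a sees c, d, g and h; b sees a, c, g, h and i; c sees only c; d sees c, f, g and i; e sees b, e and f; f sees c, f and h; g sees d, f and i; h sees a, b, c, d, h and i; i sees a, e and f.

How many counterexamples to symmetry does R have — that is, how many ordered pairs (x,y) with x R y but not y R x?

Enumerating: (a,c), (a,d), (a,g), (b,a), (b,c), (b,g), (b,i), (d,c), (d,f), (d,i), (e,b), (e,f), … and 10 more.
Total: 22.

22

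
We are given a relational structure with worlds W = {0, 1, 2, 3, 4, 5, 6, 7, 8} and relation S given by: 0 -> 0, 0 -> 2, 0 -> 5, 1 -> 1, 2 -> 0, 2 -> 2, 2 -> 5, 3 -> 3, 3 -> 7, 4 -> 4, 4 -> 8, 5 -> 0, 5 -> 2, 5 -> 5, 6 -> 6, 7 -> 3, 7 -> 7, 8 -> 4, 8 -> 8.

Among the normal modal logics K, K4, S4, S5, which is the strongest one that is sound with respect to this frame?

S5

Transitive (axiom 4): yes — every two-step S-path is closed by a direct edge.
Reflexive (axiom T): yes — every world is S-related to itself.
Euclidean (axiom 5): yes — any two successors of a common world are S-related.
So F validates K, K4, S4, S5. The strongest is S5.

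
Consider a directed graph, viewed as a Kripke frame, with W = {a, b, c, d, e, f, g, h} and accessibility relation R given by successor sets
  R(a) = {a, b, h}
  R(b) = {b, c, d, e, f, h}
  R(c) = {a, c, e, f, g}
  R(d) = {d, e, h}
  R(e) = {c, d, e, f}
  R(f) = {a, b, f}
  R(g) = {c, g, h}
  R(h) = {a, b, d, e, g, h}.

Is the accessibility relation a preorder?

No

Reflexive: yes — every world is R-related to itself.
Transitive: no — a R b and b R c, but not a R c.
So R is not a preorder.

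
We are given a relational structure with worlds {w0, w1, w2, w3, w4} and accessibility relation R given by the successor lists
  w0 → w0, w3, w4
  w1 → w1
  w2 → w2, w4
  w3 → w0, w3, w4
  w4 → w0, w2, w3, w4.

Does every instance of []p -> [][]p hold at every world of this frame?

Axiom 4 corresponds to the accessibility relation being transitive.
Transitive: no — w0 R w4 and w4 R w2, but not w0 R w2.

No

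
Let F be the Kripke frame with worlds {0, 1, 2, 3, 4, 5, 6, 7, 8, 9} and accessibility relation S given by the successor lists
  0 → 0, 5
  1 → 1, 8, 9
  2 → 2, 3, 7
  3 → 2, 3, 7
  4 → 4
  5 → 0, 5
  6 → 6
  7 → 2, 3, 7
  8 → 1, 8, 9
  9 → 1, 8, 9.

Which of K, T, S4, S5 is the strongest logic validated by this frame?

Reflexive (axiom T): yes — every world is S-related to itself.
Transitive (axiom 4): yes — every two-step S-path is closed by a direct edge.
Euclidean (axiom 5): yes — any two successors of a common world are S-related.
So F validates K, T, S4, S5. The strongest is S5.

S5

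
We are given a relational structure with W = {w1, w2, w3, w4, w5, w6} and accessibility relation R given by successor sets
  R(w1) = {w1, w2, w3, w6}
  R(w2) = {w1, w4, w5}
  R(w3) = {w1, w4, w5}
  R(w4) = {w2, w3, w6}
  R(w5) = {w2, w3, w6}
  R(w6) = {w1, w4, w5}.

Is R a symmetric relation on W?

Symmetric: yes — every pair in R has its reverse in R.

Yes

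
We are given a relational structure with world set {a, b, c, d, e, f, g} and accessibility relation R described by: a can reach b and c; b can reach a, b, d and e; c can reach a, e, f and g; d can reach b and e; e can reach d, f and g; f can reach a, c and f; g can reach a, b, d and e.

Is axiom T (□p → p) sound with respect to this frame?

Axiom T corresponds to the accessibility relation being reflexive.
Reflexive: no — a is not related to itself.

No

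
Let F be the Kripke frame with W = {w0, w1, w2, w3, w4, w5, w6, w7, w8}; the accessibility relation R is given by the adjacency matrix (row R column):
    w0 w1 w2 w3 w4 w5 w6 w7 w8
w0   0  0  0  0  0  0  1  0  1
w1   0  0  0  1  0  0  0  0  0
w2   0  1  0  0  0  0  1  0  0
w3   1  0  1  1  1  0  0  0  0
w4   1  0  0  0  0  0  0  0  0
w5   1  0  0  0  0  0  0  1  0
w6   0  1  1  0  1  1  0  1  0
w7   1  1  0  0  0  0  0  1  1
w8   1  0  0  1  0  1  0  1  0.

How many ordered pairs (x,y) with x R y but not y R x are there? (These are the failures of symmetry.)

Enumerating: (w0,w6), (w1,w3), (w2,w1), (w3,w0), (w3,w2), (w3,w4), (w4,w0), (w5,w0), (w5,w7), (w6,w1), (w6,w4), (w6,w5), (w6,w7), (w7,w0), (w7,w1), (w8,w3), (w8,w5).

17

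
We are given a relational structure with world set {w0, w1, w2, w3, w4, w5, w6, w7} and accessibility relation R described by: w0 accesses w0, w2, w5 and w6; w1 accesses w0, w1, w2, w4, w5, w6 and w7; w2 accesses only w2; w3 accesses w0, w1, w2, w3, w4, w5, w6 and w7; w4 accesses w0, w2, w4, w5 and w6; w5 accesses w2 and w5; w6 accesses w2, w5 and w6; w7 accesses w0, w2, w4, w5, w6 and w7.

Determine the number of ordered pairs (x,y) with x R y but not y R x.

Enumerating: (w0,w2), (w0,w5), (w0,w6), (w1,w0), (w1,w2), (w1,w4), (w1,w5), (w1,w6), (w1,w7), (w3,w0), (w3,w1), (w3,w2), … and 16 more.
Total: 28.

28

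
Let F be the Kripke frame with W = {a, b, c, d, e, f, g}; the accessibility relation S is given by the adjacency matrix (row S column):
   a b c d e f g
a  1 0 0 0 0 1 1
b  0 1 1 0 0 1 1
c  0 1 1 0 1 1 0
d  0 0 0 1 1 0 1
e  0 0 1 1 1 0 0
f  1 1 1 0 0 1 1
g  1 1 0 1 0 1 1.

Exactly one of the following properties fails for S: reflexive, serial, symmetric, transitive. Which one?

Reflexive: yes — every world is S-related to itself.
Serial: yes — every world has a successor (e.g. a S a).
Symmetric: yes — every pair in S has its reverse in S.
Transitive: no — a S f and f S b, but not a S b.
Only transitive fails.

transitive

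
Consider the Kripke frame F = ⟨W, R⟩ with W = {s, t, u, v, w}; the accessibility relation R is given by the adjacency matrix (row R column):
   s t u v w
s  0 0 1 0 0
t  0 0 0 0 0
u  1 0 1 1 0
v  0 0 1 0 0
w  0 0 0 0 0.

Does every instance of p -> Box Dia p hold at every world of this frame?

Yes

By correspondence theory, B is valid on a frame iff R is symmetric.
Symmetric: yes — every pair in R has its reverse in R.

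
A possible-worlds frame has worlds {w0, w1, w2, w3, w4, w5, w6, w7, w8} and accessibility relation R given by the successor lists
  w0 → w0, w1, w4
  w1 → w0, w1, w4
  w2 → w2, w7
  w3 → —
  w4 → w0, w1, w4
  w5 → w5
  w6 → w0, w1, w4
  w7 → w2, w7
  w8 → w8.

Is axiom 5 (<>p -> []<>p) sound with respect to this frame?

Yes

The schema 5 characterises exactly the Euclidean frames.
Euclidean: yes — any two successors of a common world are R-related.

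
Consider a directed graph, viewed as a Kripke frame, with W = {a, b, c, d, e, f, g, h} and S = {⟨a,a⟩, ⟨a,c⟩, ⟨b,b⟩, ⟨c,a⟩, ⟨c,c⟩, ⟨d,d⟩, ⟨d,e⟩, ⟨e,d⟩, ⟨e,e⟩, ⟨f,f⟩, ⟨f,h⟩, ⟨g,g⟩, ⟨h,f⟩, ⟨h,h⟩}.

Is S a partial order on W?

No

Reflexive: yes — every world is S-related to itself.
Transitive: yes — every two-step S-path is closed by a direct edge.
Antisymmetric: no — a S c and c S a with a ≠ c.
So S is not a partial order.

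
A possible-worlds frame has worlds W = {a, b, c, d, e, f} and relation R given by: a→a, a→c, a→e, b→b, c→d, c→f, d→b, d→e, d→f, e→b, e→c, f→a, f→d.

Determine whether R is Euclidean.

Euclidean: no — a R c and a R e, but not c R e.

No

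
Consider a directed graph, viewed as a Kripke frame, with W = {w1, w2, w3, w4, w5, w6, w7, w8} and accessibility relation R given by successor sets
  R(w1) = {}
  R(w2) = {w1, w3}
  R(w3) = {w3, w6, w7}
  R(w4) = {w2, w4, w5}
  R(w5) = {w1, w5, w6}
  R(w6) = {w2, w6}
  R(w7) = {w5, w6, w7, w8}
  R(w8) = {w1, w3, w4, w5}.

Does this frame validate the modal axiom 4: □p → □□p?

No

Axiom 4 corresponds to the accessibility relation being transitive.
Transitive: no — w2 R w3 and w3 R w6, but not w2 R w6.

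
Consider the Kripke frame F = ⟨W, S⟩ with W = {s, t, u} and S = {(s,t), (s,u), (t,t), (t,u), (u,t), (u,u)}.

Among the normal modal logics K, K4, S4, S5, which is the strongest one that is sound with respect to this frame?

K4

Transitive (axiom 4): yes — every two-step S-path is closed by a direct edge.
Reflexive (axiom T): no — s is not related to itself.
Euclidean (axiom 5): yes — any two successors of a common world are S-related.
So F validates K, K4; S4 would additionally require S to be reflexive. The strongest is K4.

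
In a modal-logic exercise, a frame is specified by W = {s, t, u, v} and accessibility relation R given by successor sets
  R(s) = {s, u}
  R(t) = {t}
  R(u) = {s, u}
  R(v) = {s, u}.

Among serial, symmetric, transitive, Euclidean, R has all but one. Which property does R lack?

Serial: yes — every world has a successor (e.g. s R s).
Symmetric: no — v R s but not s R v.
Transitive: yes — every two-step R-path is closed by a direct edge.
Euclidean: yes — any two successors of a common world are R-related.
Only symmetric fails.

symmetric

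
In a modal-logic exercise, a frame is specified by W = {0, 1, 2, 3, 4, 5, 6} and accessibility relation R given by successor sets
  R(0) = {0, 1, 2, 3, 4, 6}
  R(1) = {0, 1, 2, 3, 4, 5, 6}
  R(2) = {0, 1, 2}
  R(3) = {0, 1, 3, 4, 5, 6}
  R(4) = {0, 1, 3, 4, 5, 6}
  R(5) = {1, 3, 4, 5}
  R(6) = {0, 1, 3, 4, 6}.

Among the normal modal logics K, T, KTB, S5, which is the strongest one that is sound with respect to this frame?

KTB

Reflexive (axiom T): yes — every world is R-related to itself.
Symmetric (axiom B): yes — every pair in R has its reverse in R.
Euclidean (axiom 5): no — 0 R 2 and 0 R 3, but not 2 R 3.
So F validates K, T, KTB; S5 would additionally require R to be Euclidean. The strongest is KTB.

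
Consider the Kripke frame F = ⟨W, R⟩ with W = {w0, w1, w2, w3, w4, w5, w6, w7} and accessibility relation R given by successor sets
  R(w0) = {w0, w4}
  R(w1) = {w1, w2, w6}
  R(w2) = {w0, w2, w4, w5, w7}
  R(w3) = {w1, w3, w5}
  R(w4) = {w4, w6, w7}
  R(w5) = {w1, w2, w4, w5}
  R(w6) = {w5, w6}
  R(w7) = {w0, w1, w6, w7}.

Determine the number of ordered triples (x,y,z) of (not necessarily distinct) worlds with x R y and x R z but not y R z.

37

Enumerating: (w0,w4,w0), (w1,w2,w1), (w1,w2,w6), (w1,w6,w1), (w1,w6,w2), (w2,w0,w2), (w2,w0,w5), (w2,w0,w7), (w2,w4,w0), (w2,w4,w2), (w2,w4,w5), (w2,w5,w0), … and 25 more.
Total: 37.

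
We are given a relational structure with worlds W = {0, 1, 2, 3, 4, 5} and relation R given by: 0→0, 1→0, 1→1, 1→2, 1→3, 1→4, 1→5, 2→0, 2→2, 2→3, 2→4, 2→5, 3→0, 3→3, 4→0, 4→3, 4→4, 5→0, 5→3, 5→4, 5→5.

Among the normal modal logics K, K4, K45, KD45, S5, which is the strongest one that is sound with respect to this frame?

K4

Transitive (axiom 4): yes — every two-step R-path is closed by a direct edge.
Euclidean (axiom 5): no — 1 R 0 and 1 R 2, but not 0 R 2.
Serial (axiom D): yes — every world has a successor (e.g. 0 R 0).
Reflexive (axiom T): yes — every world is R-related to itself.
So F validates K, K4; K45 would additionally require R to be Euclidean. The strongest is K4.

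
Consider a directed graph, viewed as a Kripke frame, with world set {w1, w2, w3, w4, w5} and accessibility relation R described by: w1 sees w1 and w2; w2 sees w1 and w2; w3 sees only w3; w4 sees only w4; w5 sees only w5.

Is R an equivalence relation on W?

Reflexive: yes — every world is R-related to itself.
Symmetric: yes — every pair in R has its reverse in R.
Transitive: yes — every two-step R-path is closed by a direct edge.
So R is an equivalence relation.

Yes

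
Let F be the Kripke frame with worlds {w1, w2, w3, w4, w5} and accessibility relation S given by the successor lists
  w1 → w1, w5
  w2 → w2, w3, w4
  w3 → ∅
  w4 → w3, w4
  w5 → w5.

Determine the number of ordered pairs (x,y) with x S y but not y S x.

Enumerating: (w1,w5), (w2,w3), (w2,w4), (w4,w3).

4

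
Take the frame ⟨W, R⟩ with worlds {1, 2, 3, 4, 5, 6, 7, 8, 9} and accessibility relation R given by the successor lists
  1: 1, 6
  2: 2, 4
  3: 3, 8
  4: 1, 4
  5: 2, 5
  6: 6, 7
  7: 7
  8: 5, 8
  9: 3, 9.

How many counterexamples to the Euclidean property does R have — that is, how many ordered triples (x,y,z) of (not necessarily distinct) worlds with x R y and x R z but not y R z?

8

Enumerating: (1,6,1), (2,4,2), (3,8,3), (4,1,4), (5,2,5), (6,7,6), (8,5,8), (9,3,9).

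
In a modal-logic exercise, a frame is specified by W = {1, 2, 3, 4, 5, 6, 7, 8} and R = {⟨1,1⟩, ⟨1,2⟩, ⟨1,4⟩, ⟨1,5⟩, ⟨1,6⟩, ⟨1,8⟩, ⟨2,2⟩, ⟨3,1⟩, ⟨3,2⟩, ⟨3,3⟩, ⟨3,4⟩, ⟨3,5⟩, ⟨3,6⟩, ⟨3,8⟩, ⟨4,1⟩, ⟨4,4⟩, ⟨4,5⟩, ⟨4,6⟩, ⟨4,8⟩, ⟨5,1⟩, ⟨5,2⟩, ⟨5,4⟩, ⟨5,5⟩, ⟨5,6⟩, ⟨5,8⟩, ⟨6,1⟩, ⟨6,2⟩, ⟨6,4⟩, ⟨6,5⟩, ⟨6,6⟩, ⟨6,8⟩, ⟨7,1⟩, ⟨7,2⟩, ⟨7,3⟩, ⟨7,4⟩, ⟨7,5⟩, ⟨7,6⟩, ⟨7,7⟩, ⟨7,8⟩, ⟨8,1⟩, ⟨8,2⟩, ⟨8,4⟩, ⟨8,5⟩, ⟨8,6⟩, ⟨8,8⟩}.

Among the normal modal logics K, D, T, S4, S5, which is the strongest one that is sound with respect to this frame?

Serial (axiom D): yes — every world has a successor (e.g. 1 R 1).
Reflexive (axiom T): yes — every world is R-related to itself.
Transitive (axiom 4): no — 4 R 1 and 1 R 2, but not 4 R 2.
Euclidean (axiom 5): no — 1 R 2 and 1 R 4, but not 2 R 4.
So F validates K, D, T; S4 would additionally require R to be transitive. The strongest is T.

T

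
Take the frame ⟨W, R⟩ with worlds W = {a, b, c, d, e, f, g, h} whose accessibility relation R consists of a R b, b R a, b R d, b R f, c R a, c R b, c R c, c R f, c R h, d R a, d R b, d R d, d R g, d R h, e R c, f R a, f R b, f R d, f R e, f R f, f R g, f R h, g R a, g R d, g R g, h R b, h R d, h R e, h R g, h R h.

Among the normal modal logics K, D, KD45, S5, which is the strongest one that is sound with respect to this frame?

D

Serial (axiom D): yes — every world has a successor (e.g. a R b).
Euclidean (axiom 5): no — b R a and b R d, but not a R d.
Transitive (axiom 4): no — a R b and b R d, but not a R d.
Reflexive (axiom T): no — a is not related to itself.
So F validates K, D; KD45 would additionally require R to be Euclidean and transitive. The strongest is D.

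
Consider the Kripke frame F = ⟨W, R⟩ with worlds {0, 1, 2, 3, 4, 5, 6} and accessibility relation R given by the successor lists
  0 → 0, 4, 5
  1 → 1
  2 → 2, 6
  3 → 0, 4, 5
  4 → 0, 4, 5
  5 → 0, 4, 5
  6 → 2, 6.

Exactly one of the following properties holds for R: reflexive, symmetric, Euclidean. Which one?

Reflexive: no — 3 is not related to itself.
Symmetric: no — 3 R 0 but not 0 R 3.
Euclidean: yes — any two successors of a common world are R-related.
Only Euclidean holds.

Euclidean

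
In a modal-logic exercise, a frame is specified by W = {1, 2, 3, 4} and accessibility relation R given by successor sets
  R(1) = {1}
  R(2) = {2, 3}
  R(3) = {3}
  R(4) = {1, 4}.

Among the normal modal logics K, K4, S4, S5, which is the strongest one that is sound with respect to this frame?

Transitive (axiom 4): yes — every two-step R-path is closed by a direct edge.
Reflexive (axiom T): yes — every world is R-related to itself.
Euclidean (axiom 5): no — 2 R 3 and 2 R 2, but not 3 R 2.
So F validates K, K4, S4; S5 would additionally require R to be Euclidean. The strongest is S4.

S4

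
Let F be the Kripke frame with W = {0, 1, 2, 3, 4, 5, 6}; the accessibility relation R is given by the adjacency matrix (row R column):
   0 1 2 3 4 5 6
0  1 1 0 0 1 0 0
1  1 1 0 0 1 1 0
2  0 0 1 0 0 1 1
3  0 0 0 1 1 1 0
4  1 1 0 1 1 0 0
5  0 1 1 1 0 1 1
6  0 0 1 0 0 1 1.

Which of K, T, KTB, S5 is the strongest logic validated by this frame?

Reflexive (axiom T): yes — every world is R-related to itself.
Symmetric (axiom B): yes — every pair in R has its reverse in R.
Euclidean (axiom 5): no — 1 R 0 and 1 R 5, but not 0 R 5.
So F validates K, T, KTB; S5 would additionally require R to be Euclidean. The strongest is KTB.

KTB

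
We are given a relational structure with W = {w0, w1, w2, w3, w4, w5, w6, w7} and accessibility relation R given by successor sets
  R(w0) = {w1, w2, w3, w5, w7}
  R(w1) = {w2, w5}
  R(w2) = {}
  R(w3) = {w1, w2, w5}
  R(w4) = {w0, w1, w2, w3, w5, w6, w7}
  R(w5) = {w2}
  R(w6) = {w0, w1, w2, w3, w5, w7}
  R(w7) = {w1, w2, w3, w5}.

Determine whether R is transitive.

Yes

Transitive: yes — every two-step R-path is closed by a direct edge.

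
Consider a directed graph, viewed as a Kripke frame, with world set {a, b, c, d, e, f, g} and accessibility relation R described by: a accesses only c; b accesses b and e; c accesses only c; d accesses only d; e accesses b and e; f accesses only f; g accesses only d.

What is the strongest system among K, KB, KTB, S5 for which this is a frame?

Symmetric (axiom B): no — a R c but not c R a.
Reflexive (axiom T): no — a is not related to itself.
Euclidean (axiom 5): yes — any two successors of a common world are R-related.
So F validates K; KB would additionally require R to be symmetric. The strongest is K.

K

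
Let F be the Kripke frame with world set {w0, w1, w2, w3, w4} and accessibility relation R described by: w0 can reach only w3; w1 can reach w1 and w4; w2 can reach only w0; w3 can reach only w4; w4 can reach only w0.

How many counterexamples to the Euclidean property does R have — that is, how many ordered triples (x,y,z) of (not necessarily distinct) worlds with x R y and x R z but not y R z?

6

Enumerating: (w0,w3,w3), (w1,w4,w1), (w1,w4,w4), (w2,w0,w0), (w3,w4,w4), (w4,w0,w0).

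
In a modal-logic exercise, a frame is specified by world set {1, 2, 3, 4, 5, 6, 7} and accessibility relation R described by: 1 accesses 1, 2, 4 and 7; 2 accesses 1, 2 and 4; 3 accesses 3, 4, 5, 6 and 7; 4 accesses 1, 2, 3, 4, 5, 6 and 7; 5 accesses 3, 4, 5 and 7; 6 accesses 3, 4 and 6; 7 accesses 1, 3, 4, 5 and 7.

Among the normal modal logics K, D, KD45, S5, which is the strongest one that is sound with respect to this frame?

D

Serial (axiom D): yes — every world has a successor (e.g. 1 R 1).
Euclidean (axiom 5): no — 1 R 2 and 1 R 7, but not 2 R 7.
Transitive (axiom 4): no — 1 R 4 and 4 R 3, but not 1 R 3.
Reflexive (axiom T): yes — every world is R-related to itself.
So F validates K, D; KD45 would additionally require R to be Euclidean and transitive. The strongest is D.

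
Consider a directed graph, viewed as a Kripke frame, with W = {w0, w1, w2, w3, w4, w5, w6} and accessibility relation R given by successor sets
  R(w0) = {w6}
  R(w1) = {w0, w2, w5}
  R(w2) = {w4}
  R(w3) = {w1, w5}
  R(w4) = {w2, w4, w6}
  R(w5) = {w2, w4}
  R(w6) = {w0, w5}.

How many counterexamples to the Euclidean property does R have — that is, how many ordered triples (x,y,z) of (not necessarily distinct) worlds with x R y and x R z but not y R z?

22

Enumerating: (w0,w6,w6), (w1,w0,w0), (w1,w0,w2), (w1,w0,w5), (w1,w2,w0), (w1,w2,w2), (w1,w2,w5), (w1,w5,w0), (w1,w5,w5), (w3,w1,w1), (w3,w5,w1), (w3,w5,w5), … and 10 more.
Total: 22.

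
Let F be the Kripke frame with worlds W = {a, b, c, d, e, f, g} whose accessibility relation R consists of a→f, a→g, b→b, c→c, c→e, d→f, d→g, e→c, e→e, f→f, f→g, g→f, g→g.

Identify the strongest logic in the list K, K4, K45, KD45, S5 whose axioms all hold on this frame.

KD45

Transitive (axiom 4): yes — every two-step R-path is closed by a direct edge.
Euclidean (axiom 5): yes — any two successors of a common world are R-related.
Serial (axiom D): yes — every world has a successor (e.g. a R f).
Reflexive (axiom T): no — a is not related to itself.
So F validates K, K4, K45, KD45; S5 would additionally require R to be reflexive. The strongest is KD45.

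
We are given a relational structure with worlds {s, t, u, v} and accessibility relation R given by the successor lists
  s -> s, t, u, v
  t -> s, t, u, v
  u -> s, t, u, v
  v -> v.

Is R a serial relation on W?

Yes

Serial: yes — every world has a successor (e.g. s R s).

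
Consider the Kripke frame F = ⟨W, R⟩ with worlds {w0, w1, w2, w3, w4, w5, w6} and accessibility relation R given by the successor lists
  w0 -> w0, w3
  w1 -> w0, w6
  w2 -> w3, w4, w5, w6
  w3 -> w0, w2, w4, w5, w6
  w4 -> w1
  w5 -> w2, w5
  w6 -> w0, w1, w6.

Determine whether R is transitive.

Transitive: no — w0 R w3 and w3 R w2, but not w0 R w2.

No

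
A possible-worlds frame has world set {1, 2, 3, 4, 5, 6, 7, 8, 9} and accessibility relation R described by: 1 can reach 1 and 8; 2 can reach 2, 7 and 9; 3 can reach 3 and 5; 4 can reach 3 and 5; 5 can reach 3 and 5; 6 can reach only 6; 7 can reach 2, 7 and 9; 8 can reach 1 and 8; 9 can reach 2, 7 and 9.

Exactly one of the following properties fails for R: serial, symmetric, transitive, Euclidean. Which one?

symmetric

Serial: yes — every world has a successor (e.g. 1 R 1).
Symmetric: no — 4 R 3 but not 3 R 4.
Transitive: yes — every two-step R-path is closed by a direct edge.
Euclidean: yes — any two successors of a common world are R-related.
Only symmetric fails.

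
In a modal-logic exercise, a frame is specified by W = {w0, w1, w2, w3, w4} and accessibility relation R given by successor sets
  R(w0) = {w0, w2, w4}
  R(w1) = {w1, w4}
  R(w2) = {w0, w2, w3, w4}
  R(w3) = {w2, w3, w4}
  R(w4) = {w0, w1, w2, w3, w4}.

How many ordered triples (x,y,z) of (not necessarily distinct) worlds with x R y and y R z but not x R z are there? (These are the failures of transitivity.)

Enumerating: (w0,w2,w3), (w0,w4,w1), (w0,w4,w3), (w1,w4,w0), (w1,w4,w2), (w1,w4,w3), (w2,w4,w1), (w3,w2,w0), (w3,w4,w0), (w3,w4,w1).

10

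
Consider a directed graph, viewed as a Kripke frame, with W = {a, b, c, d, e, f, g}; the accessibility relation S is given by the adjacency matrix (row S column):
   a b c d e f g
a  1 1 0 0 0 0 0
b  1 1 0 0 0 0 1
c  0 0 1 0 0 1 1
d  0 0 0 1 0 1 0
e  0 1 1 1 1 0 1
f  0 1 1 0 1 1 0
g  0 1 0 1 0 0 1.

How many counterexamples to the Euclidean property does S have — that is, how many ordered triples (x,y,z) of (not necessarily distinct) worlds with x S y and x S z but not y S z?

Enumerating: (b,a,g), (b,g,a), (c,f,g), (c,g,c), (c,g,f), (d,f,d), (e,b,c), (e,b,d), (e,b,e), (e,c,b), (e,c,d), (e,c,e), … and 15 more.
Total: 27.

27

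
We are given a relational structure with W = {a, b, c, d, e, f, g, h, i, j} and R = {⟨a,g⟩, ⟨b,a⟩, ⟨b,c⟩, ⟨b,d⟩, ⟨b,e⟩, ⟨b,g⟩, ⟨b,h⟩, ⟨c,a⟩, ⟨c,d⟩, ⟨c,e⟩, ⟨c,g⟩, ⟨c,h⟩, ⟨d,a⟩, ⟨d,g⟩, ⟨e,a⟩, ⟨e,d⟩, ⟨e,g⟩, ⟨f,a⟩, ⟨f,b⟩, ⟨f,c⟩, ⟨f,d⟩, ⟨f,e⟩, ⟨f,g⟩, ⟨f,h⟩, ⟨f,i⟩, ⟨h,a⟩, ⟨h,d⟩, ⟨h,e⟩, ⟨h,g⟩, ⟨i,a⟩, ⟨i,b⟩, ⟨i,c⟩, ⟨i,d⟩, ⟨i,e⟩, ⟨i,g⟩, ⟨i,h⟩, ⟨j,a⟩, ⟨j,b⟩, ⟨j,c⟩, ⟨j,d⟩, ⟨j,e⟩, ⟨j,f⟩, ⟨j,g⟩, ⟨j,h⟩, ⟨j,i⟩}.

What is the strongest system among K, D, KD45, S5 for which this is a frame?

Serial (axiom D): no — g has no R-successor.
Euclidean (axiom 5): no — b R a and b R c, but not a R c.
Transitive (axiom 4): yes — every two-step R-path is closed by a direct edge.
Reflexive (axiom T): no — a is not related to itself.
So F validates K; D would additionally require R to be serial. The strongest is K.

K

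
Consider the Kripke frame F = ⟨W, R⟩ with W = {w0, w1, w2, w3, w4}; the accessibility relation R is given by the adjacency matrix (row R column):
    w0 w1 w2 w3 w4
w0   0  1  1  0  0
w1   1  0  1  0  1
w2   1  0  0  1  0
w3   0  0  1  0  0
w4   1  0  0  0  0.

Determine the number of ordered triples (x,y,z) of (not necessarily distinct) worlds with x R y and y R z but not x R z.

Enumerating: (w0,w1,w0), (w0,w1,w4), (w0,w2,w0), (w0,w2,w3), (w1,w0,w1), (w1,w2,w3), (w2,w0,w1), (w2,w0,w2), (w2,w3,w2), (w3,w2,w0), (w3,w2,w3), (w4,w0,w1), (w4,w0,w2).

13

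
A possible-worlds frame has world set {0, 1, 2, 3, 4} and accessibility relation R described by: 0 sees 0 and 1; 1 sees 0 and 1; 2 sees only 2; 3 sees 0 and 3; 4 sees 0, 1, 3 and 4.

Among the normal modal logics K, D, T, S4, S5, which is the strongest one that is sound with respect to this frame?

T

Serial (axiom D): yes — every world has a successor (e.g. 0 R 0).
Reflexive (axiom T): yes — every world is R-related to itself.
Transitive (axiom 4): no — 3 R 0 and 0 R 1, but not 3 R 1.
Euclidean (axiom 5): no — 4 R 0 and 4 R 3, but not 0 R 3.
So F validates K, D, T; S4 would additionally require R to be transitive. The strongest is T.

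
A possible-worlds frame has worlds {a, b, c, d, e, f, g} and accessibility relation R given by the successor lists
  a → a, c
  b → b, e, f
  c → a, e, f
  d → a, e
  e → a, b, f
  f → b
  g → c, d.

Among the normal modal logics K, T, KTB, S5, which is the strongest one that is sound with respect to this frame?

K

Reflexive (axiom T): no — c is not related to itself.
Symmetric (axiom B): no — c R e but not e R c.
Euclidean (axiom 5): no — b R f and b R e, but not f R e.
So F validates K; T would additionally require R to be reflexive. The strongest is K.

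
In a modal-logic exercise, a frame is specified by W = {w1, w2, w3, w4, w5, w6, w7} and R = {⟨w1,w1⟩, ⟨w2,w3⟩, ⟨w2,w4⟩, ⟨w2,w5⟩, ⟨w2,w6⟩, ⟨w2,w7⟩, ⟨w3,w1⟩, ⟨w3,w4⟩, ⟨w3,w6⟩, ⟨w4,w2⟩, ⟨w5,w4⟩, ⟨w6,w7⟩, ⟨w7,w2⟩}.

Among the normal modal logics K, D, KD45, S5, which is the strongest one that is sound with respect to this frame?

Serial (axiom D): yes — every world has a successor (e.g. w1 R w1).
Euclidean (axiom 5): no — w2 R w3 and w2 R w5, but not w3 R w5.
Transitive (axiom 4): no — w2 R w3 and w3 R w1, but not w2 R w1.
Reflexive (axiom T): no — w2 is not related to itself.
So F validates K, D; KD45 would additionally require R to be Euclidean and transitive. The strongest is D.

D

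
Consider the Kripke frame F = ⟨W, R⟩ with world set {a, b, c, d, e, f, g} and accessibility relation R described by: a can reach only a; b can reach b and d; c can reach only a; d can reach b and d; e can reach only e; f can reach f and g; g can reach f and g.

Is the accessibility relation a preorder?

Reflexive: no — c is not related to itself.
Transitive: yes — every two-step R-path is closed by a direct edge.
So R is not a preorder.

No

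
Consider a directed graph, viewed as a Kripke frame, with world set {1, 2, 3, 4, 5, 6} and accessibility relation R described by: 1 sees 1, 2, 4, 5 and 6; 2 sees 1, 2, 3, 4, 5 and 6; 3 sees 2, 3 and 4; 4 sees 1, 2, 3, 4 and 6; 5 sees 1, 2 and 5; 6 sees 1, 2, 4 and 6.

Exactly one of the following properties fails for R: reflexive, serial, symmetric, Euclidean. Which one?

Reflexive: yes — every world is R-related to itself.
Serial: yes — every world has a successor (e.g. 1 R 1).
Symmetric: yes — every pair in R has its reverse in R.
Euclidean: no — 1 R 4 and 1 R 5, but not 4 R 5.
Only Euclidean fails.

Euclidean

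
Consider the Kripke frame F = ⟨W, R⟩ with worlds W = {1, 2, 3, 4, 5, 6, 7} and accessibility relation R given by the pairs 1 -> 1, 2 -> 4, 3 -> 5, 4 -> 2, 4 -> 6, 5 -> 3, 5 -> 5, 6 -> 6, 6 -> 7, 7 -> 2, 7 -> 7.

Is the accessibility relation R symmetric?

Symmetric: no — 4 R 6 but not 6 R 4.

No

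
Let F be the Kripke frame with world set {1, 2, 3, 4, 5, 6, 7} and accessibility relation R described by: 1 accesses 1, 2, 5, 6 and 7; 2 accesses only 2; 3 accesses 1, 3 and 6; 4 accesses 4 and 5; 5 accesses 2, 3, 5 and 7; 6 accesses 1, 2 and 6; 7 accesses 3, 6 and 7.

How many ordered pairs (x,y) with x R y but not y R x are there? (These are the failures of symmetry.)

12

Enumerating: (1,2), (1,5), (1,7), (3,1), (3,6), (4,5), (5,2), (5,3), (5,7), (6,2), (7,3), (7,6).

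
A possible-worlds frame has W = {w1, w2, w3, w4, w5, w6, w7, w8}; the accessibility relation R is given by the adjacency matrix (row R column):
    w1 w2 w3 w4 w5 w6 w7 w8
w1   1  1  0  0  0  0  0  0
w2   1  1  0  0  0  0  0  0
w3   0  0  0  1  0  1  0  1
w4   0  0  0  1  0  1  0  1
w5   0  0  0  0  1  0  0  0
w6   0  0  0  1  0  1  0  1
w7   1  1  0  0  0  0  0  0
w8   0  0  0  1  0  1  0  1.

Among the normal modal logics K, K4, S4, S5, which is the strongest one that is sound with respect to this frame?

Transitive (axiom 4): yes — every two-step R-path is closed by a direct edge.
Reflexive (axiom T): no — w3 is not related to itself.
Euclidean (axiom 5): yes — any two successors of a common world are R-related.
So F validates K, K4; S4 would additionally require R to be reflexive. The strongest is K4.

K4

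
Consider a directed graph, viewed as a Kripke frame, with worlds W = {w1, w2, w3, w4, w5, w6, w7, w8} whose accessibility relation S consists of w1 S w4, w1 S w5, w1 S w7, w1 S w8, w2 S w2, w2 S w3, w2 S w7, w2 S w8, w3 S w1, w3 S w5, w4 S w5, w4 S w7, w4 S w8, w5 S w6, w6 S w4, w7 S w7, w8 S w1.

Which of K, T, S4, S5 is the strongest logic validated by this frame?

K

Reflexive (axiom T): no — w1 is not related to itself.
Transitive (axiom 4): no — w1 S w5 and w5 S w6, but not w1 S w6.
Euclidean (axiom 5): no — w1 S w5 and w1 S w4, but not w5 S w4.
So F validates K; T would additionally require S to be reflexive. The strongest is K.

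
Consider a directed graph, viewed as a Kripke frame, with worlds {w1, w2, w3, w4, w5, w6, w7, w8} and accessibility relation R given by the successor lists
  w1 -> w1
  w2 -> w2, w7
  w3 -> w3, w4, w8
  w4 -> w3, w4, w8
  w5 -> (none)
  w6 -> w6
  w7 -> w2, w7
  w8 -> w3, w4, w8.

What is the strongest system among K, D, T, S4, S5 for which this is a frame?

K

Serial (axiom D): no — w5 has no R-successor.
Reflexive (axiom T): no — w5 is not related to itself.
Transitive (axiom 4): yes — every two-step R-path is closed by a direct edge.
Euclidean (axiom 5): yes — any two successors of a common world are R-related.
So F validates K; D would additionally require R to be serial. The strongest is K.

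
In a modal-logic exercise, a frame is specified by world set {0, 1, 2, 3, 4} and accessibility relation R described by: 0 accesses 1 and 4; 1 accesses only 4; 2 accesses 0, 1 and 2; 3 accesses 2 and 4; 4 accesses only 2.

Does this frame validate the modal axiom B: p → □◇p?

No

Axiom B corresponds to the accessibility relation being symmetric.
Symmetric: no — 0 R 1 but not 1 R 0.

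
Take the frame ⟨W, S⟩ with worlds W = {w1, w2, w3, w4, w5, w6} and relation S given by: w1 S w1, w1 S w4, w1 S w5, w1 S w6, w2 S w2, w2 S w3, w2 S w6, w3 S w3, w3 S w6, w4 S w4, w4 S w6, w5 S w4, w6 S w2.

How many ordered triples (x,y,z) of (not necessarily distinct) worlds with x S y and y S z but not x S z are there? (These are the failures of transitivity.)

6

Enumerating: (w1,w6,w2), (w3,w6,w2), (w4,w6,w2), (w5,w4,w6), (w6,w2,w3), (w6,w2,w6).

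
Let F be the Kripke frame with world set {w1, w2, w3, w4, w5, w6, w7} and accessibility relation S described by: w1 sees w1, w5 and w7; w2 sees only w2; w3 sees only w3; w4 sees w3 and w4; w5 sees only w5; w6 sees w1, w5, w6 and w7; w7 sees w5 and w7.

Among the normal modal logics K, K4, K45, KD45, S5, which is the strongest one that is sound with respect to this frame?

Transitive (axiom 4): yes — every two-step S-path is closed by a direct edge.
Euclidean (axiom 5): no — w1 S w5 and w1 S w7, but not w5 S w7.
Serial (axiom D): yes — every world has a successor (e.g. w1 S w1).
Reflexive (axiom T): yes — every world is S-related to itself.
So F validates K, K4; K45 would additionally require S to be Euclidean. The strongest is K4.

K4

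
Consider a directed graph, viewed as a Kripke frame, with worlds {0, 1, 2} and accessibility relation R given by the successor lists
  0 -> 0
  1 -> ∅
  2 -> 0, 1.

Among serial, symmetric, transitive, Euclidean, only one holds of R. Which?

Serial: no — 1 has no R-successor.
Symmetric: no — 2 R 0 but not 0 R 2.
Transitive: yes — every two-step R-path is closed by a direct edge.
Euclidean: no — 2 R 0 and 2 R 1, but not 0 R 1.
Only transitive holds.

transitive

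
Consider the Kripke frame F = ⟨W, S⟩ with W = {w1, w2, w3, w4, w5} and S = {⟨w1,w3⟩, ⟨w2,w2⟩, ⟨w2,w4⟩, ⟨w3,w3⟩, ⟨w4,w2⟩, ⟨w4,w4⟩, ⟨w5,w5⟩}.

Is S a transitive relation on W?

Transitive: yes — every two-step S-path is closed by a direct edge.

Yes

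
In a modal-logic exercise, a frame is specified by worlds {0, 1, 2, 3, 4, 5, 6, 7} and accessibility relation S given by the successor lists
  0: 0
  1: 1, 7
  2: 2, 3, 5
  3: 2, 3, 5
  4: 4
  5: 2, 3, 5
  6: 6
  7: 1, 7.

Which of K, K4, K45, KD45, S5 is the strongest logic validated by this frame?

Transitive (axiom 4): yes — every two-step S-path is closed by a direct edge.
Euclidean (axiom 5): yes — any two successors of a common world are S-related.
Serial (axiom D): yes — every world has a successor (e.g. 0 S 0).
Reflexive (axiom T): yes — every world is S-related to itself.
So F validates K, K4, K45, KD45, S5. The strongest is S5.

S5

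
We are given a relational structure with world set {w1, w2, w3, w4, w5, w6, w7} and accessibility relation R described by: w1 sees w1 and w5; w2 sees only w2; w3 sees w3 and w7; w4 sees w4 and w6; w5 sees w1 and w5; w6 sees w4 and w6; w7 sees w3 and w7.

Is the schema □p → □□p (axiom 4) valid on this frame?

By correspondence theory, 4 is valid on a frame iff R is transitive.
Transitive: yes — every two-step R-path is closed by a direct edge.

Yes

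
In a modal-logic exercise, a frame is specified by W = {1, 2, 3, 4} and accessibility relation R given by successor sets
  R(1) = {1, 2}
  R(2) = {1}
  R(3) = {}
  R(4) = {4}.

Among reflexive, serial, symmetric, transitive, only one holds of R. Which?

symmetric

Reflexive: no — 2 is not related to itself.
Serial: no — 3 has no R-successor.
Symmetric: yes — every pair in R has its reverse in R.
Transitive: no — 2 R 1 and 1 R 2, but not 2 R 2.
Only symmetric holds.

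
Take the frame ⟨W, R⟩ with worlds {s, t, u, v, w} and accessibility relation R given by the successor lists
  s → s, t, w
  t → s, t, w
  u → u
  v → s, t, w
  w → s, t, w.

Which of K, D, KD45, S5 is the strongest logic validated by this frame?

KD45

Serial (axiom D): yes — every world has a successor (e.g. s R s).
Euclidean (axiom 5): yes — any two successors of a common world are R-related.
Transitive (axiom 4): yes — every two-step R-path is closed by a direct edge.
Reflexive (axiom T): no — v is not related to itself.
So F validates K, D, KD45; S5 would additionally require R to be reflexive. The strongest is KD45.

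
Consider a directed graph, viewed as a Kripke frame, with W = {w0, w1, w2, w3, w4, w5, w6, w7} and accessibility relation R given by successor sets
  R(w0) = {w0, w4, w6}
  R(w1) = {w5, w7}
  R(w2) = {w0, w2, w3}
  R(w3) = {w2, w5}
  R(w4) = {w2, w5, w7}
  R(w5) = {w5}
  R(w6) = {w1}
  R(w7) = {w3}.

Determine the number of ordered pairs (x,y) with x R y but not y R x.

11

Enumerating: (w0,w4), (w0,w6), (w1,w5), (w1,w7), (w2,w0), (w3,w5), (w4,w2), (w4,w5), (w4,w7), (w6,w1), (w7,w3).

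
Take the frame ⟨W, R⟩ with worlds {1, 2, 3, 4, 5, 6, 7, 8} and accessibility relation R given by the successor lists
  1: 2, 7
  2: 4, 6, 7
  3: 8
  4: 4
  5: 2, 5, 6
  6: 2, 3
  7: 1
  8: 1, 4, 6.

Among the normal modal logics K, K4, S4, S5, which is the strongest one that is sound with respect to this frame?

K

Transitive (axiom 4): no — 1 R 2 and 2 R 4, but not 1 R 4.
Reflexive (axiom T): no — 1 is not related to itself.
Euclidean (axiom 5): no — 1 R 7 and 1 R 2, but not 7 R 2.
So F validates K; K4 would additionally require R to be transitive. The strongest is K.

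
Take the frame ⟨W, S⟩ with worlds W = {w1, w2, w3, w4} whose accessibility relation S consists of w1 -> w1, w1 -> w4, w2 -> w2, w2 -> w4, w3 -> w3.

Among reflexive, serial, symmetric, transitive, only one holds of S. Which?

Reflexive: no — w4 is not related to itself.
Serial: no — w4 has no S-successor.
Symmetric: no — w1 S w4 but not w4 S w1.
Transitive: yes — every two-step S-path is closed by a direct edge.
Only transitive holds.

transitive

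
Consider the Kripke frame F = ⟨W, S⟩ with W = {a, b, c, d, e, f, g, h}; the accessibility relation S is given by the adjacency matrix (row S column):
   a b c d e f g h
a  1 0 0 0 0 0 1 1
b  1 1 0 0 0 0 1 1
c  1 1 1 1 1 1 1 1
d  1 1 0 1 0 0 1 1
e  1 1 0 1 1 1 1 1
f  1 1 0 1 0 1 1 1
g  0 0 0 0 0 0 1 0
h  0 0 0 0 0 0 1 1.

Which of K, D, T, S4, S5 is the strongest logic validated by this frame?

S4

Serial (axiom D): yes — every world has a successor (e.g. a S a).
Reflexive (axiom T): yes — every world is S-related to itself.
Transitive (axiom 4): yes — every two-step S-path is closed by a direct edge.
Euclidean (axiom 5): no — a S g and a S h, but not g S h.
So F validates K, D, T, S4; S5 would additionally require S to be Euclidean. The strongest is S4.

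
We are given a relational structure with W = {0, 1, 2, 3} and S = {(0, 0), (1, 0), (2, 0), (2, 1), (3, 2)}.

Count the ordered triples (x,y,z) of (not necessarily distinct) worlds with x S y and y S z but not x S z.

Enumerating: (3,2,0), (3,2,1).

2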